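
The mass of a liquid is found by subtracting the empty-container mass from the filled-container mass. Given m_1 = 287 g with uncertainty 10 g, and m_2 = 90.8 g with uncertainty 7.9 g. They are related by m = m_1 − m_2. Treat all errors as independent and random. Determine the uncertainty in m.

m is a linear combination, so absolute uncertainties add in quadrature:
  (δm_1)² = 100;  (δm_2)² = 62.4
δm = √(162) = 12.7 g

12.7 g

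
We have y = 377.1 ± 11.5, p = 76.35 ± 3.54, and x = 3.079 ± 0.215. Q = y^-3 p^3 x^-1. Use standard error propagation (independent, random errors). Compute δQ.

0.000487

Each factor contributes (exponent × relative error)² to (δQ/Q)²:
  (-3·δy/y)² = (-3×0.0305)² = 0.00837;  (3·δp/p)² = (3×0.0464)² = 0.0193;  (-1·δx/x)² = (-1×0.0698)² = 0.00488
δQ/Q = √(0.0326) = 0.181
Q = 0.002696, so δQ = 0.181 × 0.002696 = 0.000487.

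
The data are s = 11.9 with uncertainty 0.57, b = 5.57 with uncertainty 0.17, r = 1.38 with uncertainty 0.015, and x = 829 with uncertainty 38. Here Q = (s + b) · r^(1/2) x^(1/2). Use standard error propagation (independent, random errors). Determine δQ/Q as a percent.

4.14%

Let u = s + b = 17.5. δu = √(δs² + δb²) = √(0.325 + 0.0289) = 0.595, so δu/u = 0.0340.
Q is then a monomial in u, r, x:
δQ/Q = √((δu/u)² + (½·δr/r)² + (½·δx/x)²) = √(0.00116 + 2.95e-05 + 0.000525) = 0.0414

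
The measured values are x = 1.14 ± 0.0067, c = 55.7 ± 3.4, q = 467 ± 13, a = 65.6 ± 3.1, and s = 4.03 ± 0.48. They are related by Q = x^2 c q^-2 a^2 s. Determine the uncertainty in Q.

0.998

For a monomial Q ∝ x^2, c, q^-2, a^2, s, fractional errors add in quadrature:
  (2·δx/x)² = (2×0.00588)² = 0.000138;  (1·δc/c)² = (1×0.0610)² = 0.00373;  (-2·δq/q)² = (-2×0.0278)² = 0.00310;  (2·δa/a)² = (2×0.0473)² = 0.00893;  (1·δs/s)² = (1×0.119)² = 0.0142
δQ/Q = √(0.0301) = 0.173
Q = 5.76, so δQ = 0.173 × 5.76 = 0.998.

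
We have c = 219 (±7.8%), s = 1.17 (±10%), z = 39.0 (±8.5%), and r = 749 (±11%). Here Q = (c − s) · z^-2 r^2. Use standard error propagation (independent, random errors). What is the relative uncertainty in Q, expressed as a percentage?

28.9%

Let u = c − s = 218. δu = √(δc² + δs²) = √(292 + 0.0137) = 17.1, so δu/u = 0.0784.
Q is then a monomial in u, z, r:
δQ/Q = √((δu/u)² + (-2·δz/z)² + (2·δr/r)²) = √(0.00615 + 0.0289 + 0.0484) = 0.289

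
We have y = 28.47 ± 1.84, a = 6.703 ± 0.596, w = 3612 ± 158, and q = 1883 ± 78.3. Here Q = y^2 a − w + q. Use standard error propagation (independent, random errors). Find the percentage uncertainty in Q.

23.5%

Let p = y^2·a = 5433. δp/p = √((2·δy/y)² + (1·δa/a)²) = √(0.0167 + 0.00791) = 0.157, so δp = 852.
Q = p − w + q: δQ = √(δp² + δw² + δq²) = √(7.27e+05 + 25000 + 6130) = 870
Q = 3704, so δQ/Q = 870/3704 = 0.235.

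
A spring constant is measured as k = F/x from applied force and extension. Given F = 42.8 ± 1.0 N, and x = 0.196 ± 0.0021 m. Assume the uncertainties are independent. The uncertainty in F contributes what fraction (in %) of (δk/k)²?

(δk/k)² = (1·δF/F)² + (-1·δx/x)²
  F term: (1×0.0234)² = 0.000546
  x term: (-1×0.0107)² = 0.000115
Total = 0.000661. Share from F = 0.000546/0.000661 = 0.826.

82.6%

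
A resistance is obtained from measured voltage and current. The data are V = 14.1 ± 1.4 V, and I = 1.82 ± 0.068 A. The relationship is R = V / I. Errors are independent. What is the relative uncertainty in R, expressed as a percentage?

10.6%

For a monomial R ∝ V, I^-1, fractional errors add in quadrature:
  (1·δV/V)² = (1×0.0993)² = 0.00986;  (-1·δI/I)² = (-1×0.0374)² = 0.00140
δR/R = √(0.0113) = 0.106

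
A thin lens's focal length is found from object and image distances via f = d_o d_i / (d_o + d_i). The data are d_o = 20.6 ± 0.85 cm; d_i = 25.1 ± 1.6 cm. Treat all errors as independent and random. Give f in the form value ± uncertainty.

∂f/∂d_o = (d_i/(d_o+d_i))² = 0.302;  ∂f/∂d_i = (d_o/(d_o+d_i))² = 0.203
δf = √((∂f/∂d_o · δd_o)² + (∂f/∂d_i · δd_i)²) = √(0.0657 + 0.106) = 0.414 cm
f = 11.3 cm.

11.3 ± 0.414 cm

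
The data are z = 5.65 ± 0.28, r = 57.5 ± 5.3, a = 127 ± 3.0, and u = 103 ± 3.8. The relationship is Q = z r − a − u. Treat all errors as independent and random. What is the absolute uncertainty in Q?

Let p = z·r = 325. δp/p = √((1·δz/z)² + (1·δr/r)²) = √(0.00246 + 0.00850) = 0.105, so δp = 34.0.
Q = p − a − u: δQ = √(δp² + δa² + δu²) = √(1160 + 9.00 + 14.4) = 34.3

34.3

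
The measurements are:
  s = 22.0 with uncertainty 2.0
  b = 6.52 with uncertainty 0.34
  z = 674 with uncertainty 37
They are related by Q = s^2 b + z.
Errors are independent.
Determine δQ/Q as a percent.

15.6%

Let p = s^2·b = 3160. δp/p = √((2·δs/s)² + (1·δb/b)²) = √(0.0331 + 0.00272) = 0.189, so δp = 597.
Q = p + z: δQ = √(δp² + δz²) = √(3.56e+05 + 1370) = 598
Q = 3830, so δQ/Q = 598/3830 = 0.156.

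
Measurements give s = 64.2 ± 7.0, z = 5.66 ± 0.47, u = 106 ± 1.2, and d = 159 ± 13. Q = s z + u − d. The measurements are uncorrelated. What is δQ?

51.5

Let p = s·z = 363. δp/p = √((1·δs/s)² + (1·δz/z)²) = √(0.0119 + 0.00690) = 0.137, so δp = 49.8.
Q = p + u − d: δQ = √(δp² + δu² + δd²) = √(2480 + 1.44 + 169) = 51.5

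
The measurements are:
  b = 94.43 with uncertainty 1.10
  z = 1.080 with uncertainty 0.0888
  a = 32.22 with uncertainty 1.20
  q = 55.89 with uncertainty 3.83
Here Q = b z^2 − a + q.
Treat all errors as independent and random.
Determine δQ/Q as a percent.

13.9%

Let p = b·z^2 = 110.1. δp/p = √((1·δb/b)² + (2·δz/z)²) = √(0.000136 + 0.0270) = 0.165, so δp = 18.2.
Q = p − a + q: δQ = √(δp² + δa² + δq²) = √(330 + 1.44 + 14.7) = 18.6
Q = 133.8, so δQ/Q = 18.6/133.8 = 0.139.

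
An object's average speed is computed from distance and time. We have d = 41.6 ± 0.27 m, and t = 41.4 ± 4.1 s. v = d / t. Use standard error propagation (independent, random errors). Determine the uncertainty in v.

0.0997 m/s

Since v is a product/quotient, work with relative uncertainties:
  (1·δd/d)² = (1×0.00649)² = 4.21e-05;  (-1·δt/t)² = (-1×0.0990)² = 0.00981
δv/v = √(0.00985) = 0.0992
v = 1.00 m/s, so δv = 0.0992 × 1.00 = 0.0997 m/s.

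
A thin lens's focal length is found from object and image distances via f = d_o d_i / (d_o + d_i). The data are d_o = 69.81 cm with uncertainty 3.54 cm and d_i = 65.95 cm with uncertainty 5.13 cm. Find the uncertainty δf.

1.59 cm

∂f/∂d_o = (d_i/(d_o+d_i))² = 0.236;  ∂f/∂d_i = (d_o/(d_o+d_i))² = 0.264
δf = √((∂f/∂d_o · δd_o)² + (∂f/∂d_i · δd_i)²) = √(0.698 + 1.84) = 1.59 cm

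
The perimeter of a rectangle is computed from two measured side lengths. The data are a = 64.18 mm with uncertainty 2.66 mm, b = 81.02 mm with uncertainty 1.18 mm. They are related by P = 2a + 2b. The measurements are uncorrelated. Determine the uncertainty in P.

5.82 mm

For a sum/difference, combine absolute errors in quadrature:
  (2·δa)² = 28.3;  (2·δb)² = 5.57
δP = √(33.9) = 5.82 mm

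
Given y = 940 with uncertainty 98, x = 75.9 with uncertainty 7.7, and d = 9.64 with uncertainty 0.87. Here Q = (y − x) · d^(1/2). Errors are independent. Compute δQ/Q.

Let u = y − x = 864. δu = √(δy² + δx²) = √(9600 + 59.3) = 98.3, so δu/u = 0.114.
Q is then a monomial in u, d:
δQ/Q = √((δu/u)² + (½·δd/d)²) = √(0.0129 + 0.00204) = 0.122

0.122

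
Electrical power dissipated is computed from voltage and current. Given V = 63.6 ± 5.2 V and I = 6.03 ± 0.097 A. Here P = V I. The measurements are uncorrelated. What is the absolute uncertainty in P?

Products/powers → add relative errors in quadrature, weighted by exponent:
  (1·δV/V)² = (1×0.0818)² = 0.00668;  (1·δI/I)² = (1×0.0161)² = 0.000259
δP/P = √(0.00694) = 0.0833
P = 384 W, so δP = 0.0833 × 384 = 32.0 W.

32.0 W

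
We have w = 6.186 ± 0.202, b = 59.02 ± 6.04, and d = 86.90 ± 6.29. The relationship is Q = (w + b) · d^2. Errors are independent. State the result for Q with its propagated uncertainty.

492400 ± 84600

Let u = w + b = 65.21. δu = √(δw² + δb²) = √(0.0408 + 36.5) = 6.04, so δu/u = 0.0927.
Q is then a monomial in u, d:
δQ/Q = √((δu/u)² + (2·δd/d)²) = √(0.00859 + 0.0210) = 0.172
Q = 492400, so δQ = 0.172 × 492400 = 84600.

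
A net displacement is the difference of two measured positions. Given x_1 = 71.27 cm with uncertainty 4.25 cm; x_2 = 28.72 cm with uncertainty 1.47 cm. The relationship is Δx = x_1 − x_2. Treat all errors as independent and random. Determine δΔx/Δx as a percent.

10.6%

Absolute uncertainties add in quadrature for a linear combination:
  (δx_1)² = 18.1;  (δx_2)² = 2.16
δΔx = √(20.2) = 4.50 cm
Δx = 42.55 cm, so δΔx/Δx = 4.50/42.55 = 0.106.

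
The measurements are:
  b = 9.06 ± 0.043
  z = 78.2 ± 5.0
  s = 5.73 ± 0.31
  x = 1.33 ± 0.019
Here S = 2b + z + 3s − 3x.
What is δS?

5.09

Sums and differences: (δS)² = Σ (cᵢ δxᵢ)².
  (2·δb)² = 0.00740;  (δz)² = 25.0;  (3·δs)² = 0.865;  (3·δx)² = 0.00325
δS = √(25.9) = 5.09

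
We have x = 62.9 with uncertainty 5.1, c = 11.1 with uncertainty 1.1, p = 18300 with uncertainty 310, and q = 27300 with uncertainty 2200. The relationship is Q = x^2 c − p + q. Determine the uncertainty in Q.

Let w = x^2·c = 43900. δw/w = √((2·δx/x)² + (1·δc/c)²) = √(0.0263 + 0.00982) = 0.190, so δw = 8350.
Q = w − p + q: δQ = √(δw² + δp² + δq²) = √(6.97e+07 + 96100 + 4.84e+06) = 8640

8640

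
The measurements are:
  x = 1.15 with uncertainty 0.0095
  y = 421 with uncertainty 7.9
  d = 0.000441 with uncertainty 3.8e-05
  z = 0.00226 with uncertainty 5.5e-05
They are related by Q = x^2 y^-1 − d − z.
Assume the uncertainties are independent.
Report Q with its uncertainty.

Let p = x^2·y^-1 = 0.00314. δp/p = √((2·δx/x)² + (-1·δy/y)²) = √(0.000273 + 0.000352) = 0.0250, so δp = 7.85e-05.
Q = p − d − z: δQ = √(δp² + δd² + δz²) = √(6.17e-09 + 1.44e-09 + 3.03e-09) = 0.000103
Q = 0.000440.

0.000440 ± 0.000103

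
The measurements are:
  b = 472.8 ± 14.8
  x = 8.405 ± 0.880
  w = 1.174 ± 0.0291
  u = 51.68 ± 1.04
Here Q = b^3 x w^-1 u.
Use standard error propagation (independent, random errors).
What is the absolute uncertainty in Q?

Q is a product of powers, so relative uncertainties combine in quadrature:
  (3·δb/b)² = (3×0.0313)² = 0.00882;  (1·δx/x)² = (1×0.105)² = 0.0110;  (-1·δw/w)² = (-1×0.0248)² = 0.000614;  (1·δu/u)² = (1×0.0201)² = 0.000405
δQ/Q = √(0.0208) = 0.144
Q = 3.91e+10, so δQ = 0.144 × 3.91e+10 = 5.64e+09.

5.64e+09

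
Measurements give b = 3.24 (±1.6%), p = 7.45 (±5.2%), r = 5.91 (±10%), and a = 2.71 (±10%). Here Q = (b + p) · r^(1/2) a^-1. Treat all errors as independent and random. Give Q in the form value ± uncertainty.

9.59 ± 1.13

Let u = b + p = 10.7. δu = √(δb² + δp²) = √(0.00269 + 0.150) = 0.391, so δu/u = 0.0366.
Q is then a monomial in u, r, a:
δQ/Q = √((δu/u)² + (½·δr/r)² + (-1·δa/a)²) = √(0.00134 + 0.00250 + 0.0100) = 0.118
Q = 9.59, so δQ = 0.118 × 9.59 = 1.13.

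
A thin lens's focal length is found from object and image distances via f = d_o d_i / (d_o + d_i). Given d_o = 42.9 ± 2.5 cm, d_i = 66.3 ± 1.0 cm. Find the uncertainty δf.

∂f/∂d_o = (d_i/(d_o+d_i))² = 0.369;  ∂f/∂d_i = (d_o/(d_o+d_i))² = 0.154
δf = √((∂f/∂d_o · δd_o)² + (∂f/∂d_i · δd_i)²) = √(0.849 + 0.0238) = 0.934 cm

0.934 cm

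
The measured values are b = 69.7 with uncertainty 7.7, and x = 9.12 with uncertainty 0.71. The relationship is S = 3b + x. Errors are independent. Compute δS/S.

0.106

S is a linear combination, so absolute uncertainties add in quadrature:
  (3·δb)² = 534;  (δx)² = 0.504
δS = √(534) = 23.1
S = 218, so δS/S = 23.1/218 = 0.106.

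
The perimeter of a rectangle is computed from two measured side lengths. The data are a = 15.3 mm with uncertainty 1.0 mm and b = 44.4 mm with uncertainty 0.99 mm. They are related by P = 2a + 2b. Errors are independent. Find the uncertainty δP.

2.81 mm

Absolute uncertainties add in quadrature for a linear combination:
  (2·δa)² = 4.00;  (2·δb)² = 3.92
δP = √(7.92) = 2.81 mm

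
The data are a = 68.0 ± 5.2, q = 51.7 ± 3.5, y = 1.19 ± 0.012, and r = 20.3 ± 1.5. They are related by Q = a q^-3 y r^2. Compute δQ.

Each factor contributes (exponent × relative error)² to (δQ/Q)²:
  (1·δa/a)² = (1×0.0765)² = 0.00585;  (-3·δq/q)² = (-3×0.0677)² = 0.0412;  (1·δy/y)² = (1×0.0101)² = 0.000102;  (2·δr/r)² = (2×0.0739)² = 0.0218
δQ/Q = √(0.0690) = 0.263
Q = 0.241, so δQ = 0.263 × 0.241 = 0.0634.

0.0634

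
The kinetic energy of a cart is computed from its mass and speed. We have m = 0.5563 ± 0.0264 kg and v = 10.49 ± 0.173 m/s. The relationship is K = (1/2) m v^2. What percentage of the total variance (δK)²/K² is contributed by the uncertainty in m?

67.4%

(δK/K)² = (1·δm/m)² + (2·δv/v)²
  m term: (1×0.0475)² = 0.00225
  v term: (2×0.0165)² = 0.00109
Total = 0.00334. Share from m = 0.00225/0.00334 = 0.674.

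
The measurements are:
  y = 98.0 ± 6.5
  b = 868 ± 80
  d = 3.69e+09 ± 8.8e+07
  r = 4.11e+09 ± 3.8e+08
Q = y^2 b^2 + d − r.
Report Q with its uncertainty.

Let p = y^2·b^2 = 7.24e+09. δp/p = √((2·δy/y)² + (2·δb/b)²) = √(0.0176 + 0.0340) = 0.227, so δp = 1.64e+09.
Q = p + d − r: δQ = √(δp² + δd² + δr²) = √(2.7e+18 + 7.74e+15 + 1.44e+17) = 1.69e+09
Q = 6.82e+09.

(6.82 ± 1.69) × 10^9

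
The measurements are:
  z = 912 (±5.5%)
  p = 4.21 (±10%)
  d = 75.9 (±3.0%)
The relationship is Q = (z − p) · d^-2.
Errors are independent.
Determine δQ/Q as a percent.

Let u = z − p = 908. δu = √(δz² + δp²) = √(2520 + 0.177) = 50.2, so δu/u = 0.0553.
Q is then a monomial in u, d:
δQ/Q = √((δu/u)² + (-2·δd/d)²) = √(0.00305 + 0.00360) = 0.0816

8.16%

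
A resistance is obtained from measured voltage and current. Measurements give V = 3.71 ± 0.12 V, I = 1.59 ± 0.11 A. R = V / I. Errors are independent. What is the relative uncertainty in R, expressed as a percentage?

For a monomial R ∝ V, I^-1, fractional errors add in quadrature:
  (1·δV/V)² = (1×0.0323)² = 0.00105;  (-1·δI/I)² = (-1×0.0692)² = 0.00479
δR/R = √(0.00583) = 0.0764

7.64%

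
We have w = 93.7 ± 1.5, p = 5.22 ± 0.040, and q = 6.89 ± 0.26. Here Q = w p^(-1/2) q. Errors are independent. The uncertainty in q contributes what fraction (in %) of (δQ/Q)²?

84.0%

(δQ/Q)² = (1·δw/w)² + (−½·δp/p)² + (1·δq/q)²
  w term: (1×0.0160)² = 0.000256
  p term: (-0.5×0.00766)² = 1.47e-05
  q term: (1×0.0377)² = 0.00142
Total = 0.00169. Share from q = 0.00142/0.00169 = 0.840.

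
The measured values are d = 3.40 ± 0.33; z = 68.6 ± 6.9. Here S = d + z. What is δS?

6.91

Absolute uncertainties add in quadrature for a linear combination:
  (δd)² = 0.109;  (δz)² = 47.6
δS = √(47.7) = 6.91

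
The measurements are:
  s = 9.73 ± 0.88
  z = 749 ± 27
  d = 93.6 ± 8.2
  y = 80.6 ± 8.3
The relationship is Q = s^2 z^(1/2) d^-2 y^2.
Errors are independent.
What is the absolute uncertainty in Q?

626

For a monomial Q ∝ s^2, z^(1/2), d^-2, y^2, fractional errors add in quadrature:
  (2·δs/s)² = (2×0.0904)² = 0.0327;  (½·δz/z)² = (0.5×0.0360)² = 0.000325;  (-2·δd/d)² = (-2×0.0876)² = 0.0307;  (2·δy/y)² = (2×0.103)² = 0.0424
δQ/Q = √(0.106) = 0.326
Q = 1920, so δQ = 0.326 × 1920 = 626.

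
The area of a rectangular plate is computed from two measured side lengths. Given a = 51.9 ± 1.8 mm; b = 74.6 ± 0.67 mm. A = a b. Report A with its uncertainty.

For a monomial A ∝ a, b, fractional errors add in quadrature:
  (1·δa/a)² = (1×0.0347)² = 0.00120;  (1·δb/b)² = (1×0.00898)² = 8.07e-05
δA/A = √(0.00128) = 0.0358
A = 3870 mm^2, so δA = 0.0358 × 3870 = 139 mm^2.

3870 ± 139 mm^2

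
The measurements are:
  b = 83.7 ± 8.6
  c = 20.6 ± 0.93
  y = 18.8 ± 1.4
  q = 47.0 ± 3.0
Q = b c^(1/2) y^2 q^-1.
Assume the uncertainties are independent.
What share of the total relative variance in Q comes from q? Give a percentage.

(δQ/Q)² = (1·δb/b)² + (½·δc/c)² + (2·δy/y)² + (-1·δq/q)²
  b term: (1×0.103)² = 0.0106
  c term: (0.5×0.0451)² = 0.000510
  y term: (2×0.0745)² = 0.0222
  q term: (-1×0.0638)² = 0.00407
Total = 0.0373. Share from q = 0.00407/0.0373 = 0.109.

10.9%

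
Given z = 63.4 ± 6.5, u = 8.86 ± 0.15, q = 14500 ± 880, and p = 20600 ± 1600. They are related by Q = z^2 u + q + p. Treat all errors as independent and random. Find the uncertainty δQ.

7550

Let w = z^2·u = 35600. δw/w = √((2·δz/z)² + (1·δu/u)²) = √(0.0420 + 0.000287) = 0.206, so δw = 7330.
Q = w + q + p: δQ = √(δw² + δq² + δp²) = √(5.37e+07 + 7.74e+05 + 2.56e+06) = 7550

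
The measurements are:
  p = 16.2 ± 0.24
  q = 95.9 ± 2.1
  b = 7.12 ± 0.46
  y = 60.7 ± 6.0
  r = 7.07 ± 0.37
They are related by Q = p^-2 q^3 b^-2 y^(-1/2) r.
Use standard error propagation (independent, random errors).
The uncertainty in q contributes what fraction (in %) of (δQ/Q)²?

15.9%

(δQ/Q)² = (-2·δp/p)² + (3·δq/q)² + (-2·δb/b)² + (−½·δy/y)² + (1·δr/r)²
  p term: (-2×0.0148)² = 0.000878
  q term: (3×0.0219)² = 0.00432
  b term: (-2×0.0646)² = 0.0167
  y term: (-0.5×0.0988)² = 0.00244
  r term: (1×0.0523)² = 0.00274
Total = 0.0271. Share from q = 0.00432/0.0271 = 0.159.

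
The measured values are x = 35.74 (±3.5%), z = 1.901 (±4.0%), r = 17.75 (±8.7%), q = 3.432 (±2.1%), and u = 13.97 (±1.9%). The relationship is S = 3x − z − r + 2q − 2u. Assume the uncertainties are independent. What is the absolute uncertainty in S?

Each term contributes (cᵢ δxᵢ)² to (δS)²:
  (3·δx)² = 14.1;  (δz)² = 0.00578;  (δr)² = 2.38;  (2·δq)² = 0.0208;  (2·δu)² = 0.282
δS = √(16.8) = 4.10

4.10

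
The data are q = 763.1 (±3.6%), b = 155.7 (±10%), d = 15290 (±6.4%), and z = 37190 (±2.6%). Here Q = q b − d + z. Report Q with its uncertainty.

Let p = q·b = 118800. δp/p = √((1·δq/q)² + (1·δb/b)²) = √(0.00130 + 0.0100) = 0.106, so δp = 12600.
Q = p − d + z: δQ = √(δp² + δd² + δz²) = √(1.59e+08 + 9.58e+05 + 9.35e+05) = 12700
Q = 140700.

140700 ± 12700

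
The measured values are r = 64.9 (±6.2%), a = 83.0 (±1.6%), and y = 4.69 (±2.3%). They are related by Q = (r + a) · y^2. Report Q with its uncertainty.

3250 ± 176

Let u = r + a = 148. δu = √(δr² + δa²) = √(16.2 + 1.76) = 4.24, so δu/u = 0.0286.
Q is then a monomial in u, y:
δQ/Q = √((δu/u)² + (2·δy/y)²) = √(0.000821 + 0.00212) = 0.0542
Q = 3250, so δQ = 0.0542 × 3250 = 176.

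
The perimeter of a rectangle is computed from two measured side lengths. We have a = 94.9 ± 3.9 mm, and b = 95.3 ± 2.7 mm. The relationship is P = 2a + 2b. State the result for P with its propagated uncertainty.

P is a linear combination, so absolute uncertainties add in quadrature:
  (2·δa)² = 60.8;  (2·δb)² = 29.2
δP = √(90.0) = 9.49 mm
P = 380 mm.

380 ± 9.49 mm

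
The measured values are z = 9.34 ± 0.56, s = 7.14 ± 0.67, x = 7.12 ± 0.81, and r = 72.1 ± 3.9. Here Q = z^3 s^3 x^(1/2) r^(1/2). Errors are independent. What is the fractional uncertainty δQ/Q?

0.340

Relative error in a monomial: (δQ/Q)² = Σ (nᵢ · δxᵢ/xᵢ)².
  (3·δz/z)² = (3×0.0600)² = 0.0324;  (3·δs/s)² = (3×0.0938)² = 0.0792;  (½·δx/x)² = (0.5×0.114)² = 0.00324;  (½·δr/r)² = (0.5×0.0541)² = 0.000731
δQ/Q = √(0.116) = 0.340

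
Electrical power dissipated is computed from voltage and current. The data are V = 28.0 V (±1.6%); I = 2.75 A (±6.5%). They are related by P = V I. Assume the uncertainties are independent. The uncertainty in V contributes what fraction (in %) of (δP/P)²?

(δP/P)² = (1·δV/V)² + (1·δI/I)²
  V term: (1×0.0160)² = 0.000256
  I term: (1×0.0650)² = 0.00423
Total = 0.00448. Share from V = 0.000256/0.00448 = 0.0571.

5.71%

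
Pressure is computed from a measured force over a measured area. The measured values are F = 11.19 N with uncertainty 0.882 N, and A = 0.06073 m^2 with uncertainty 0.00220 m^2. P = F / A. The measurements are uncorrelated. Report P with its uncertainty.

184.3 ± 16.0 Pa

Each factor contributes (exponent × relative error)² to (δP/P)²:
  (1·δF/F)² = (1×0.0788)² = 0.00621;  (-1·δA/A)² = (-1×0.0362)² = 0.00131
δP/P = √(0.00752) = 0.0867
P = 184.3 Pa, so δP = 0.0867 × 184.3 = 16.0 Pa.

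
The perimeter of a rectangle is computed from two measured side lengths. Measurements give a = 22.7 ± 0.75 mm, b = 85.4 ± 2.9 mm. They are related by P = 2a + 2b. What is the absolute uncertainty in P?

Absolute uncertainties add in quadrature for a linear combination:
  (2·δa)² = 2.25;  (2·δb)² = 33.6
δP = √(35.9) = 5.99 mm

5.99 mm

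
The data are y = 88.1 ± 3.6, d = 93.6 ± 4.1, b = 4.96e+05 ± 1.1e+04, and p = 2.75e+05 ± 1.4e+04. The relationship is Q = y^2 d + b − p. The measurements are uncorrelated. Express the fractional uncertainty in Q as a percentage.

7.35%

Let w = y^2·d = 7.26e+05. δw/w = √((2·δy/y)² + (1·δd/d)²) = √(0.00668 + 0.00192) = 0.0927, so δw = 67400.
Q = w + b − p: δQ = √(δw² + δb² + δp²) = √(4.54e+09 + 1.21e+08 + 1.96e+08) = 69700
Q = 9.47e+05, so δQ/Q = 69700/9.47e+05 = 0.0735.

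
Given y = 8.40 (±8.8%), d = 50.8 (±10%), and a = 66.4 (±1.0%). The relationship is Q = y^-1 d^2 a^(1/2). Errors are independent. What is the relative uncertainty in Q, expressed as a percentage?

Relative error in a monomial: (δQ/Q)² = Σ (nᵢ · δxᵢ/xᵢ)².
  (-1·δy/y)² = (-1×0.0880)² = 0.00774;  (2·δd/d)² = (2×0.100)² = 0.0400;  (½·δa/a)² = (0.5×0.0100)² = 2.5e-05
δQ/Q = √(0.0478) = 0.219

21.9%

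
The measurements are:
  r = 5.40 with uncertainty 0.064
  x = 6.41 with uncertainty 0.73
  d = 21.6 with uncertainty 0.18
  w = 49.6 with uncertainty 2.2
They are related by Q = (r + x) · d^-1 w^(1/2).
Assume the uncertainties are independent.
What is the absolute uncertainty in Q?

0.256

Let u = r + x = 11.8. δu = √(δr² + δx²) = √(0.00410 + 0.533) = 0.733, so δu/u = 0.0620.
Q is then a monomial in u, d, w:
δQ/Q = √((δu/u)² + (-1·δd/d)² + (½·δw/w)²) = √(0.00385 + 6.94e-05 + 0.000492) = 0.0664
Q = 3.85, so δQ = 0.0664 × 3.85 = 0.256.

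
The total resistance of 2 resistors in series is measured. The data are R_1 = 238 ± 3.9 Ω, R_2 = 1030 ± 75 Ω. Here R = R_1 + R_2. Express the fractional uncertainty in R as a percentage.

Each term contributes (cᵢ δxᵢ)² to (δR)²:
  (δR_1)² = 15.2;  (δR_2)² = 5620
δR = √(5640) = 75.1 Ω
R = 1270 Ω, so δR/R = 75.1/1270 = 0.0592.

5.92%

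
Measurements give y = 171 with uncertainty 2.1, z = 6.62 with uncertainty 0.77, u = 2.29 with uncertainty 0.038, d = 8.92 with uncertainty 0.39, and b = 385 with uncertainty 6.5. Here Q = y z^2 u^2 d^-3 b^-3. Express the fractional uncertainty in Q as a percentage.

Since Q is a product/quotient, work with relative uncertainties:
  (1·δy/y)² = (1×0.0123)² = 0.000151;  (2·δz/z)² = (2×0.116)² = 0.0541;  (2·δu/u)² = (2×0.0166)² = 0.00110;  (-3·δd/d)² = (-3×0.0437)² = 0.0172;  (-3·δb/b)² = (-3×0.0169)² = 0.00257
δQ/Q = √(0.0751) = 0.274

27.4%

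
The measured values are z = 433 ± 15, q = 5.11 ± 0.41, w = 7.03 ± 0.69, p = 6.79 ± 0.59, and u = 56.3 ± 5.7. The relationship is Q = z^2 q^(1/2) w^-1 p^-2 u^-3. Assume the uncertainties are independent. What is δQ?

0.00273

Relative error in a monomial: (δQ/Q)² = Σ (nᵢ · δxᵢ/xᵢ)².
  (2·δz/z)² = (2×0.0346)² = 0.00480;  (½·δq/q)² = (0.5×0.0802)² = 0.00161;  (-1·δw/w)² = (-1×0.0982)² = 0.00963;  (-2·δp/p)² = (-2×0.0869)² = 0.0302;  (-3·δu/u)² = (-3×0.101)² = 0.0923
δQ/Q = √(0.138) = 0.372
Q = 0.00733, so δQ = 0.372 × 0.00733 = 0.00273.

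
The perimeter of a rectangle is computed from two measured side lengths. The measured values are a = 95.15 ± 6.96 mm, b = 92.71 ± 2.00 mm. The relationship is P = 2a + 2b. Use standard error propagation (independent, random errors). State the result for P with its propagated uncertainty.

375.7 ± 14.5 mm

Absolute uncertainties add in quadrature for a linear combination:
  (2·δa)² = 194;  (2·δb)² = 16.0
δP = √(210) = 14.5 mm
P = 375.7 mm.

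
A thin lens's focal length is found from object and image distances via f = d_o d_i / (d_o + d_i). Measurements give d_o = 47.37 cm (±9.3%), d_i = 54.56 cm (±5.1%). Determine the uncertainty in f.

1.40 cm

∂f/∂d_o = (d_i/(d_o+d_i))² = 0.287;  ∂f/∂d_i = (d_o/(d_o+d_i))² = 0.216
δf = √((∂f/∂d_o · δd_o)² + (∂f/∂d_i · δd_i)²) = √(1.59 + 0.361) = 1.40 cm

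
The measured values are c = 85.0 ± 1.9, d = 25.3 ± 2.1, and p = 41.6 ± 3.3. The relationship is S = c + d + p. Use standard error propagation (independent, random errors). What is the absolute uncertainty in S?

4.35

For a sum/difference, combine absolute errors in quadrature:
  (δc)² = 3.61;  (δd)² = 4.41;  (δp)² = 10.9
δS = √(18.9) = 4.35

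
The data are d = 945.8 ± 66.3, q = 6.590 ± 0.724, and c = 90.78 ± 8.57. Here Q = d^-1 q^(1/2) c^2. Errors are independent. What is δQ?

4.67

Relative error in a monomial: (δQ/Q)² = Σ (nᵢ · δxᵢ/xᵢ)².
  (-1·δd/d)² = (-1×0.0701)² = 0.00491;  (½·δq/q)² = (0.5×0.110)² = 0.00302;  (2·δc/c)² = (2×0.0944)² = 0.0356
δQ/Q = √(0.0436) = 0.209
Q = 22.37, so δQ = 0.209 × 22.37 = 4.67.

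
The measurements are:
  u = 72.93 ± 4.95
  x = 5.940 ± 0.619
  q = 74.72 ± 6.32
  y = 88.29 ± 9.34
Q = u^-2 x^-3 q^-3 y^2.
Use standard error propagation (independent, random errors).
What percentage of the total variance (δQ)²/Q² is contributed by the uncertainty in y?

19.9%

(δQ/Q)² = (-2·δu/u)² + (-3·δx/x)² + (-3·δq/q)² + (2·δy/y)²
  u term: (-2×0.0679)² = 0.0184
  x term: (-3×0.104)² = 0.0977
  q term: (-3×0.0846)² = 0.0644
  y term: (2×0.106)² = 0.0448
Total = 0.225. Share from y = 0.0448/0.225 = 0.199.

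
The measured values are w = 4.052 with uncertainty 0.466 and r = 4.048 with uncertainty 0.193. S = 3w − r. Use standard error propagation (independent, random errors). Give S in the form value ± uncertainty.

Absolute uncertainties add in quadrature for a linear combination:
  (3·δw)² = 1.95;  (δr)² = 0.0372
δS = √(1.99) = 1.41
S = 8.108.

8.108 ± 1.41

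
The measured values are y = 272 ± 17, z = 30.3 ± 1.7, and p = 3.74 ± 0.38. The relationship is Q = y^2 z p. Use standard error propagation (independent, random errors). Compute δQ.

1.43e+06

Since Q is a product/quotient, work with relative uncertainties:
  (2·δy/y)² = (2×0.0625)² = 0.0156;  (1·δz/z)² = (1×0.0561)² = 0.00315;  (1·δp/p)² = (1×0.102)² = 0.0103
δQ/Q = √(0.0291) = 0.171
Q = 8.38e+06, so δQ = 0.171 × 8.38e+06 = 1.43e+06.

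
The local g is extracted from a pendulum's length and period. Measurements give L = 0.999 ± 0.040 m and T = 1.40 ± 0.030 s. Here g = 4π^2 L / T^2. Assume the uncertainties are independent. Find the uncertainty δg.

Each factor contributes (exponent × relative error)² to (δg/g)²:
  (1·δL/L)² = (1×0.0400)² = 0.00160;  (-2·δT/T)² = (-2×0.0214)² = 0.00184
δg/g = √(0.00344) = 0.0587
g = 20.1 m/s^2, so δg = 0.0587 × 20.1 = 1.18 m/s^2.

1.18 m/s^2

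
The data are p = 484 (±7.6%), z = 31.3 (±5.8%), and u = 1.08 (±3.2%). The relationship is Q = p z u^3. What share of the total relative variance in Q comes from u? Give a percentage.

(δQ/Q)² = (1·δp/p)² + (1·δz/z)² + (3·δu/u)²
  p term: (1×0.0760)² = 0.00578
  z term: (1×0.0580)² = 0.00336
  u term: (3×0.0320)² = 0.00922
Total = 0.0184. Share from u = 0.00922/0.0184 = 0.502.

50.2%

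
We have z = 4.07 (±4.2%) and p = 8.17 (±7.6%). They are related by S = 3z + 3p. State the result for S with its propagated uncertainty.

36.7 ± 1.93

For a sum/difference, combine absolute errors in quadrature:
  (3·δz)² = 0.263;  (3·δp)² = 3.47
δS = √(3.73) = 1.93
S = 36.7.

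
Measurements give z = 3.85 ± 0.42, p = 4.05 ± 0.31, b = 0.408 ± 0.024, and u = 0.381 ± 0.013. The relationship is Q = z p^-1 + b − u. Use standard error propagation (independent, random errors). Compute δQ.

Let w = z·p^-1 = 0.951. δw/w = √((1·δz/z)² + (-1·δp/p)²) = √(0.0119 + 0.00586) = 0.133, so δw = 0.127.
Q = w + b − u: δQ = √(δw² + δb² + δu²) = √(0.0160 + 0.000576 + 0.000169) = 0.130

0.130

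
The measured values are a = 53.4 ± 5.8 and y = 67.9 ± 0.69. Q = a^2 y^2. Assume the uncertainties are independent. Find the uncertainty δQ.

2.87e+06

Each factor contributes (exponent × relative error)² to (δQ/Q)²:
  (2·δa/a)² = (2×0.109)² = 0.0472;  (2·δy/y)² = (2×0.0102)² = 0.000413
δQ/Q = √(0.0476) = 0.218
Q = 1.31e+07, so δQ = 0.218 × 1.31e+07 = 2.87e+06.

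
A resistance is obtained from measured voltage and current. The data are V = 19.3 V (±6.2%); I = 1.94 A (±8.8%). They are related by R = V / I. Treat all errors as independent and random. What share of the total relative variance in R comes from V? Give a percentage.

33.2%

(δR/R)² = (1·δV/V)² + (-1·δI/I)²
  V term: (1×0.0620)² = 0.00384
  I term: (-1×0.0880)² = 0.00774
Total = 0.0116. Share from V = 0.00384/0.0116 = 0.332.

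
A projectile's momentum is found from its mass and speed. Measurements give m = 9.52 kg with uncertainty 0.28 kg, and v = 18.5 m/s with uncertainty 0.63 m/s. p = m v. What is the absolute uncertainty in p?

7.92 kg·m/s

Products/powers → add relative errors in quadrature, weighted by exponent:
  (1·δm/m)² = (1×0.0294)² = 0.000865;  (1·δv/v)² = (1×0.0341)² = 0.00116
δp/p = √(0.00202) = 0.0450
p = 176 kg·m/s, so δp = 0.0450 × 176 = 7.92 kg·m/s.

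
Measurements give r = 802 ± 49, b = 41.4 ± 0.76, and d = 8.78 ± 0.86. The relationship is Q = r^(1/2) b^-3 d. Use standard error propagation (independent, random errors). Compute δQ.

0.000408

Q is a product of powers, so relative uncertainties combine in quadrature:
  (½·δr/r)² = (0.5×0.0611)² = 0.000933;  (-3·δb/b)² = (-3×0.0184)² = 0.00303;  (1·δd/d)² = (1×0.0979)² = 0.00959
δQ/Q = √(0.0136) = 0.116
Q = 0.00350, so δQ = 0.116 × 0.00350 = 0.000408.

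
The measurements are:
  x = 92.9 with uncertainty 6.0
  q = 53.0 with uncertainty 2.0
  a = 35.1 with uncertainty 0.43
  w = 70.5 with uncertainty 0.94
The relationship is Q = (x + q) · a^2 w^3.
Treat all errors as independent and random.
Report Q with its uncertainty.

(6.30 ± 0.402) × 10^10

Let u = x + q = 146. δu = √(δx² + δq²) = √(36.0 + 4.00) = 6.32, so δu/u = 0.0433.
Q is then a monomial in u, a, w:
δQ/Q = √((δu/u)² + (2·δa/a)² + (3·δw/w)²) = √(0.00188 + 0.000600 + 0.00160) = 0.0639
Q = 6.3e+10, so δQ = 0.0639 × 6.3e+10 = 4.02e+09.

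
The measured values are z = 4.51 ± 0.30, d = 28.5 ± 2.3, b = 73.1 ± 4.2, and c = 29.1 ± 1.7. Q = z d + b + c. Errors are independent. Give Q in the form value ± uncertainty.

231 ± 14.2

Let p = z·d = 129. δp/p = √((1·δz/z)² + (1·δd/d)²) = √(0.00442 + 0.00651) = 0.105, so δp = 13.4.
Q = p + b + c: δQ = √(δp² + δb² + δc²) = √(181 + 17.6 + 2.89) = 14.2
Q = 231.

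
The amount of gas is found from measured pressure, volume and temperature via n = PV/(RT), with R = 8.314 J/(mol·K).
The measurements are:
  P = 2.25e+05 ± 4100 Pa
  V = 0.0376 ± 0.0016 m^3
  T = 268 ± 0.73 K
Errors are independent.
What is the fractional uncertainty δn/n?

For a monomial n ∝ P, V, T^-1, fractional errors add in quadrature:
  (1·δP/P)² = (1×0.0182)² = 0.000332;  (1·δV/V)² = (1×0.0426)² = 0.00181;  (-1·δT/T)² = (-1×0.00272)² = 7.42e-06
δn/n = √(0.00215) = 0.0464

0.0464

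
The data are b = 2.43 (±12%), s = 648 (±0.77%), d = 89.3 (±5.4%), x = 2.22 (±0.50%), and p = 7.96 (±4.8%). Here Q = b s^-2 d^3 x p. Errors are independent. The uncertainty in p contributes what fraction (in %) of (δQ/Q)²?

(δQ/Q)² = (1·δb/b)² + (-2·δs/s)² + (3·δd/d)² + (1·δx/x)² + (1·δp/p)²
  b term: (1×0.120)² = 0.0144
  s term: (-2×0.00770)² = 0.000237
  d term: (3×0.0540)² = 0.0262
  x term: (1×0.00500)² = 2.5e-05
  p term: (1×0.0480)² = 0.00230
Total = 0.0432. Share from p = 0.00230/0.0432 = 0.0533.

5.33%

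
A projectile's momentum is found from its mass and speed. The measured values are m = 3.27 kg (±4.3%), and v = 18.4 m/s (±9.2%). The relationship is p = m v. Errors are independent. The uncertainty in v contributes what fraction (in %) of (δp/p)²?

(δp/p)² = (1·δm/m)² + (1·δv/v)²
  m term: (1×0.0430)² = 0.00185
  v term: (1×0.0920)² = 0.00846
Total = 0.0103. Share from v = 0.00846/0.0103 = 0.821.

82.1%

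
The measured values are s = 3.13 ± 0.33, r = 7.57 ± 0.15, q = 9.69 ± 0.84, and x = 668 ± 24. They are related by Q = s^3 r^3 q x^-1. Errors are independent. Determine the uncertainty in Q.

64.7

Relative error in a monomial: (δQ/Q)² = Σ (nᵢ · δxᵢ/xᵢ)².
  (3·δs/s)² = (3×0.105)² = 0.100;  (3·δr/r)² = (3×0.0198)² = 0.00353;  (1·δq/q)² = (1×0.0867)² = 0.00751;  (-1·δx/x)² = (-1×0.0359)² = 0.00129
δQ/Q = √(0.112) = 0.335
Q = 193, so δQ = 0.335 × 193 = 64.7.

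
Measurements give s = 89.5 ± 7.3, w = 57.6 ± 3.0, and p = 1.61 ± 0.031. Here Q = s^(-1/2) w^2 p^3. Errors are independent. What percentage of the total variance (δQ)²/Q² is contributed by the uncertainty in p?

21.1%

(δQ/Q)² = (−½·δs/s)² + (2·δw/w)² + (3·δp/p)²
  s term: (-0.5×0.0816)² = 0.00166
  w term: (2×0.0521)² = 0.0109
  p term: (3×0.0193)² = 0.00334
Total = 0.0159. Share from p = 0.00334/0.0159 = 0.211.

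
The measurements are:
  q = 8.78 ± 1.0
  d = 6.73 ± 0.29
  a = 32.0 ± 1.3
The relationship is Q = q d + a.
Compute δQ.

Let p = q·d = 59.1. δp/p = √((1·δq/q)² + (1·δd/d)²) = √(0.0130 + 0.00186) = 0.122, so δp = 7.20.
Q = p + a: δQ = √(δp² + δa²) = √(51.8 + 1.69) = 7.31

7.31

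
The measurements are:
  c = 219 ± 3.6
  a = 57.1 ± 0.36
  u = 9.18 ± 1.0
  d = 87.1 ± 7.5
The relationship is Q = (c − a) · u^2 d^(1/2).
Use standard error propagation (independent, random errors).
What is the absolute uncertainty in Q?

Let w = c − a = 162. δw = √(δc² + δa²) = √(13.0 + 0.130) = 3.62, so δw/w = 0.0223.
Q is then a monomial in w, u, d:
δQ/Q = √((δw/w)² + (2·δu/u)² + (½·δd/d)²) = √(0.000499 + 0.0475 + 0.00185) = 0.223
Q = 1.27e+05, so δQ = 0.223 × 1.27e+05 = 28400.

28400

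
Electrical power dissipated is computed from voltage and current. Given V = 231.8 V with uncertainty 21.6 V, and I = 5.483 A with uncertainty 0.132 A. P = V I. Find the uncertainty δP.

Each factor contributes (exponent × relative error)² to (δP/P)²:
  (1·δV/V)² = (1×0.0932)² = 0.00868;  (1·δI/I)² = (1×0.0241)² = 0.000580
δP/P = √(0.00926) = 0.0962
P = 1271 W, so δP = 0.0962 × 1271 = 122 W.

122 W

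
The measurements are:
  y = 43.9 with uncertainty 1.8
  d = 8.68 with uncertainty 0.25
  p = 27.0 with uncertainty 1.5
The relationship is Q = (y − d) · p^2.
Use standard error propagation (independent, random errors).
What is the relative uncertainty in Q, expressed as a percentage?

12.3%

Let u = y − d = 35.2. δu = √(δy² + δd²) = √(3.24 + 0.0625) = 1.82, so δu/u = 0.0516.
Q is then a monomial in u, p:
δQ/Q = √((δu/u)² + (2·δp/p)²) = √(0.00266 + 0.0123) = 0.123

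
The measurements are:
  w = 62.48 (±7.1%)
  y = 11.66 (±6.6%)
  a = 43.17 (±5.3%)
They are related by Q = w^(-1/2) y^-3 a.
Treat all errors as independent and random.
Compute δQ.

For a monomial Q ∝ w^(-1/2), y^-3, a, fractional errors add in quadrature:
  (−½·δw/w)² = (-0.5×0.0710)² = 0.00126;  (-3·δy/y)² = (-3×0.0660)² = 0.0392;  (1·δa/a)² = (1×0.0530)² = 0.00281
δQ/Q = √(0.0433) = 0.208
Q = 0.003445, so δQ = 0.208 × 0.003445 = 0.000717.

0.000717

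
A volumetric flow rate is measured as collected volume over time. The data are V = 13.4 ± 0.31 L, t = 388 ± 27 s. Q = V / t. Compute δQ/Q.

0.0733

Relative error in a monomial: (δQ/Q)² = Σ (nᵢ · δxᵢ/xᵢ)².
  (1·δV/V)² = (1×0.0231)² = 0.000535;  (-1·δt/t)² = (-1×0.0696)² = 0.00484
δQ/Q = √(0.00538) = 0.0733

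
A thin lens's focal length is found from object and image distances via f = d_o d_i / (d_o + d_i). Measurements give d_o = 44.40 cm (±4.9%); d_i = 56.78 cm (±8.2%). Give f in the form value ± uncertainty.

∂f/∂d_o = (d_i/(d_o+d_i))² = 0.315;  ∂f/∂d_i = (d_o/(d_o+d_i))² = 0.193
δf = √((∂f/∂d_o · δd_o)² + (∂f/∂d_i · δd_i)²) = √(0.469 + 0.804) = 1.13 cm
f = 24.92 cm.

24.92 ± 1.13 cm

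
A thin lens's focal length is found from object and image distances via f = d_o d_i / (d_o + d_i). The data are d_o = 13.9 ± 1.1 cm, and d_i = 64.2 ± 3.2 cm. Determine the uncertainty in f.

0.750 cm

∂f/∂d_o = (d_i/(d_o+d_i))² = 0.676;  ∂f/∂d_i = (d_o/(d_o+d_i))² = 0.0317
δf = √((∂f/∂d_o · δd_o)² + (∂f/∂d_i · δd_i)²) = √(0.552 + 0.0103) = 0.750 cm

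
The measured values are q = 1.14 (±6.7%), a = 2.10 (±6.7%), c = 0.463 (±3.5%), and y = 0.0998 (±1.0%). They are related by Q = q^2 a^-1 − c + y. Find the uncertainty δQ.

Let p = q^2·a^-1 = 0.619. δp/p = √((2·δq/q)² + (-1·δa/a)²) = √(0.0180 + 0.00449) = 0.150, so δp = 0.0927.
Q = p − c + y: δQ = √(δp² + δc² + δy²) = √(0.00860 + 0.000263 + 9.96e-07) = 0.0941

0.0941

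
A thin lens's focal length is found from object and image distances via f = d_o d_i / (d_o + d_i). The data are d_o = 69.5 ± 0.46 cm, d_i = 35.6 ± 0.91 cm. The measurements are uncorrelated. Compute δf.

0.401 cm

∂f/∂d_o = (d_i/(d_o+d_i))² = 0.115;  ∂f/∂d_i = (d_o/(d_o+d_i))² = 0.437
δf = √((∂f/∂d_o · δd_o)² + (∂f/∂d_i · δd_i)²) = √(0.00279 + 0.158) = 0.401 cm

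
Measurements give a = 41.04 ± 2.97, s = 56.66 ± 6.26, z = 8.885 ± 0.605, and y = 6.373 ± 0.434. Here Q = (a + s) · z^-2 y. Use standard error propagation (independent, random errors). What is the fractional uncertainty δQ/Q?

Let u = a + s = 97.70. δu = √(δa² + δs²) = √(8.82 + 39.2) = 6.93, so δu/u = 0.0709.
Q is then a monomial in u, z, y:
δQ/Q = √((δu/u)² + (-2·δz/z)² + (1·δy/y)²) = √(0.00503 + 0.0185 + 0.00464) = 0.168

0.168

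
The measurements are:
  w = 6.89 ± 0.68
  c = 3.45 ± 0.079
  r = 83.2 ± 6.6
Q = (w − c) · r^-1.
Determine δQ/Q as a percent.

Let u = w − c = 3.44. δu = √(δw² + δc²) = √(0.462 + 0.00624) = 0.685, so δu/u = 0.199.
Q is then a monomial in u, r:
δQ/Q = √((δu/u)² + (-1·δr/r)²) = √(0.0396 + 0.00629) = 0.214

21.4%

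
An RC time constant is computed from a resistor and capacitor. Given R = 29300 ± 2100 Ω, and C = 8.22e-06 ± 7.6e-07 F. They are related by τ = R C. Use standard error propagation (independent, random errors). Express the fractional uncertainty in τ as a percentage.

11.7%

For a monomial τ ∝ R, C, fractional errors add in quadrature:
  (1·δR/R)² = (1×0.0717)² = 0.00514;  (1·δC/C)² = (1×0.0925)² = 0.00855
δτ/τ = √(0.0137) = 0.117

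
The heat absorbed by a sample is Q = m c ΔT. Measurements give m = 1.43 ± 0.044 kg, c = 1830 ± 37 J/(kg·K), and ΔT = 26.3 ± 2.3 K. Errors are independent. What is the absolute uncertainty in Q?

Products/powers → add relative errors in quadrature, weighted by exponent:
  (1·δm/m)² = (1×0.0308)² = 0.000947;  (1·δc/c)² = (1×0.0202)² = 0.000409;  (1·δΔT/ΔT)² = (1×0.0875)² = 0.00765
δQ/Q = √(0.00900) = 0.0949
Q = 68800 J, so δQ = 0.0949 × 68800 = 6530 J.

6530 J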